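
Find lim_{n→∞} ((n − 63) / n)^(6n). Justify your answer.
lim = e^(−378)

Rewrite as (1 − 63/n)^(6n). By the standard limit (1 + x/n)^n → e^x, we have (1 − 63/n)^n → e^(−63), and raising to the 6th power gives e^(−378).
More precisely, ln[(1 − 63/n)^(6n)] = 6n · ln(1 − 63/n) = 6n · (-63/n + O(1/n^2)) = -378 + O(1/n) → -378.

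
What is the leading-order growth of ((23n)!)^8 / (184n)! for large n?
((23n)!)^8/(184n)! ~ ((2π·23n)^(7/2) / sqrt(8)) · 8^(−8·23n)  →  0

Write N = 23n. Stirling: N! ~ sqrt(2π N)(N/e)^N and (8N)! ~ sqrt(2π·8N)·(8N/e)^(8N).
  (N!)^8/(8N)! ~ (2π N)^(8/2) (N/e)^(8N) / [sqrt(2π·8N) (8N/e)^(8N)]
     = (2π N)^(8/2) / sqrt(2π·8N) · (N/(8N))^(8N)
     = (2π N)^((8−1)/2) / sqrt(8) · 8^(−8N).
Since 8^8 > 1, the factor 8^(−8N) decays exponentially, so the ratio → 0. Substituting N = 23n gives the stated form.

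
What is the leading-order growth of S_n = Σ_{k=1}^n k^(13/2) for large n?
S_n ~ (2/15) · n^(15/2)

Integral comparison: Σ_{k=1}^n k^(13/2) = ∫_0^n x^(13/2) dx + O(n^(13/2)). The integral is n^(1 + 13/2) / (1 + 13/2) = n^((13+2)/2) / ((13+2)/2) = (2/15) · n^(15/2).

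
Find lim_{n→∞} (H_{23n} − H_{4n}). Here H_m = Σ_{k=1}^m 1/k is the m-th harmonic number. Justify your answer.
lim = ln(23/4)

Euler-Maclaurin gives H_m = ln m + γ + 1/(2m) + O(1/m^2). The γ and O(1/m) terms cancel in the difference:
  H_{23n} − H_{4n} = ln(23n) − ln(4n) + O(1/n) = ln(23/4) + O(1/n).
Hence the limit is ln(23/4).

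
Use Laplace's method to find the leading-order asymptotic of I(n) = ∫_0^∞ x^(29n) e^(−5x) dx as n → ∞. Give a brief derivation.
I(n) ~ (sqrt(2π·29n) / 5) · (29n/(5e))^(29n)

Write the integrand as exp(29n ln x − 5x) and set f(x) = 29n ln x − 5x. Then f'(x) = 29n/x − 5 = 0 at x* = 29n/5, and f''(x*) = −29n/x*^2 = −5^2/(29n). Laplace's method (interior maximum) gives
  I(n) ~ e^(f(x*)) · sqrt(2π / |f''(x*)|)
        = exp(29n ln(29n/5) − 29n) · sqrt(2π · 29n / 5^2)
        = (29n/5)^(29n) e^(−29n) · sqrt(2π·29n) / 5
        = (sqrt(2π·29n) / 5) · (29n/(5e))^(29n).
This matches Γ(29n+1)/5^(29n+1) with Stirling applied to Γ.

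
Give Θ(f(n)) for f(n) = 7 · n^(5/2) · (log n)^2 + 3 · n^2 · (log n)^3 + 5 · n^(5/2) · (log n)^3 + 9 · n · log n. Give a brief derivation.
f(n) ∈ Θ(n^(5/2) · (log n)^3)

Compare the terms by growth order. For large n, n^a · (log n)^b dominates n^a' · (log n)^b' iff a > a', or (a = a' and b > b'). Ranking the 4 terms shows the dominant one is 5 · n^(5/2) · (log n)^3. Hence f(n) ∈ Θ(n^(5/2) · (log n)^3).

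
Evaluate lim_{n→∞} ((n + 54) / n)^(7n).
lim = e^378

Rewrite as (1 + 54/n)^(7n). By the standard limit (1 + x/n)^n → e^x, we have (1 + 54/n)^n → e^54, and raising to the 7th power gives e^378.
More precisely, ln[(1 + 54/n)^(7n)] = 7n · ln(1 + 54/n) = 7n · (54/n + O(1/n^2)) = 378 + O(1/n) → 378.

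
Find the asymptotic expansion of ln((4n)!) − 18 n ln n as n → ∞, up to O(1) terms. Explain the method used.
ln((4n)!) − 18 n ln n = −14 n ln n + 4(ln 4 − 1) n + (1/2) ln(2π·4n) + O(1/n)

Stirling: ln((4n)!) = 4n ln(4n) − 4n + (1/2) ln(2π·4n) + O(1/n).
Expand 4n ln(4n) = 4n (ln n + ln 4) = 4n ln n + 4n ln 4.
Subtract 18n ln n: leading term is (4 − 18) n ln n = −14 n ln n. The next term is 4n ln 4 − 4n = 4(ln 4 − 1) n. Then the (1/2) ln(2π·4n) correction.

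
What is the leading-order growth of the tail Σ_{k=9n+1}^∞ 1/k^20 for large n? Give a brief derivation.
Σ_{k>9n} 1/k^20 ~ 1/(19 · (9n)^19)

Compare to the integral: ∫_{9n}^∞ x^(−20) dx = [−x^(−19)/19]_{9n}^∞ = 1/((20−1)·(9n)^19). Euler-Maclaurin then gives
  Σ_{k>9n} 1/k^20 = ∫_{9n}^∞ dx/x^20 − 1/(2·(9n)^20) + O(1/(9n)^21).
(Equivalently this is ζ(20) − Σ_{k≤9n} 1/k^20.)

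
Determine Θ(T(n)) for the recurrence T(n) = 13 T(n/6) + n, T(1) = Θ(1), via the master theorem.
T(n) = Θ(n^(log_6 13))

Master theorem: compare f(n) = n to n^(log_6 13) where log_6 13 ≈ 1.432. Since 1 < log_6 13, we have f(n) = O(n^(log_6 13 − ε)) for some ε > 0 — Case 1. Hence T(n) = Θ(n^(log_6 13)).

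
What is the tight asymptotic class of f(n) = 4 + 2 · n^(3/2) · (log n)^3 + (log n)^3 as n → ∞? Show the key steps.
f(n) ∈ Θ(n^(3/2) · (log n)^3)

Compare the terms by growth order. For large n, n^a · (log n)^b dominates n^a' · (log n)^b' iff a > a', or (a = a' and b > b'). Ranking the 3 terms shows the dominant one is 2 · n^(3/2) · (log n)^3. Hence f(n) ∈ Θ(n^(3/2) · (log n)^3).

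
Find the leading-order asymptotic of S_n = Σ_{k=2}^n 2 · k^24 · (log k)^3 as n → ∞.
S_n ~ 2 · n^25 · (log n)^3 / 25

By integral comparison, S_n = ∫_1^n 2 · x^24 · (log x)^3 dx + O(n^24 · (log n)^3). For the integral, the leading term of ∫_1^n x^24 (log x)^3 dx is n^25/25 · (log n)^3 (by repeated integration by parts; each step lowers the log-exponent and produces a relatively O(1/log n) correction). Hence S_n ~ 2 · n^25 · (log n)^3 / 25.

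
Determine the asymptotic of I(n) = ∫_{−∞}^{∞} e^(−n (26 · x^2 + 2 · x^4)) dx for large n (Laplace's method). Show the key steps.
I(n) ~ sqrt(π/(26n))

φ(x) = 26 · x^2 + 2 · x^4 has its unique global minimum at x* = 0 (since φ'(x) = 52x + 8x^3 = 0 only at x = 0 for real x with both coefficients positive, and φ → ∞ as |x| → ∞). At x* = 0, φ(0) = 0 and φ''(0) = 52. Laplace's method then gives
  I(n) ~ sqrt(2π / (n · φ''(0))) · e^(−n φ(0)) = sqrt(2π / (52n)) = sqrt(π/(26n)).
The 2 · x^4 term contributes only at subleading order (an O(1/n) relative correction).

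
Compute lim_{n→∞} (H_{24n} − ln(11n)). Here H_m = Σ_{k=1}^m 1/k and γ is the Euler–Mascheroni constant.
lim = ln(24/11) + γ

By Euler-Maclaurin, H_m = ln m + γ + O(1/m). So
  H_{24n} − ln(11n) = ln(24n) + γ − ln(11n) + O(1/n)
                       = ln(24/11) + γ + O(1/n).
Hence the limit is ln(24/11) + γ.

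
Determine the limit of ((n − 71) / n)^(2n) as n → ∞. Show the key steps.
lim = e^(−142)

Rewrite as (1 − 71/n)^(2n). By the standard limit (1 + x/n)^n → e^x, we have (1 − 71/n)^n → e^(−71), and raising to the 2nd power gives e^(−142).
More precisely, ln[(1 − 71/n)^(2n)] = 2n · ln(1 − 71/n) = 2n · (-71/n + O(1/n^2)) = -142 + O(1/n) → -142.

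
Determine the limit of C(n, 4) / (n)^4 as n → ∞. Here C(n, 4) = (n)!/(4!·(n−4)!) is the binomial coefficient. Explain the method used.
lim = 1/4! = 1/24

With N = n → ∞: C(N, 4) / N^4 = [N(N−1)…(N−3)] / (4! · N^4) = (1/4!) · 1 · (1 − 1/n) · (1 − 2/n) · (1 − 3/n). Each factor → 1 as N → ∞, so the limit is 1/4! = 1/24.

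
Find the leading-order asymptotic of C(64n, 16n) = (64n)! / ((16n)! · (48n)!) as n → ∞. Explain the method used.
C(64n, 16n) ~ (256/27)^(16n) · sqrt(2/(3π·16n))

Write N = 16n. Apply Stirling to each factorial:
  (4N)! ~ sqrt(2π·4N) · (4N/e)^(4N),
  N! ~ sqrt(2π N) · (N/e)^N,
  (3N)! ~ sqrt(2π·3N) · (3N/e)^(3N).
The exponential factors combine to (4N)^(4N) / (N^N · (3N)^(3N)) = 4^(4N)/3^(3N) = (4^4/3^3)^N = (256/27)^N.
The square-root prefactors combine to sqrt(2π·4N) / (sqrt(2π N)·sqrt(2π·3N)) = sqrt(4 / (2π·3·N)) = sqrt(2/(3π·16n)).
Substituting N = 16n: C(64n, 16n) ~ (256/27)^(16n) · sqrt(2/(3π·16n)).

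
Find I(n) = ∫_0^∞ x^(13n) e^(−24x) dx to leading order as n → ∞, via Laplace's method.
I(n) ~ (sqrt(2π·13n) / 24) · (13n/(24e))^(13n)

Write the integrand as exp(13n ln x − 24x) and set f(x) = 13n ln x − 24x. Then f'(x) = 13n/x − 24 = 0 at x* = 13n/24, and f''(x*) = −13n/x*^2 = −24^2/(13n). Laplace's method (interior maximum) gives
  I(n) ~ e^(f(x*)) · sqrt(2π / |f''(x*)|)
        = exp(13n ln(13n/24) − 13n) · sqrt(2π · 13n / 24^2)
        = (13n/24)^(13n) e^(−13n) · sqrt(2π·13n) / 24
        = (sqrt(2π·13n) / 24) · (13n/(24e))^(13n).
This matches Γ(13n+1)/24^(13n+1) with Stirling applied to Γ.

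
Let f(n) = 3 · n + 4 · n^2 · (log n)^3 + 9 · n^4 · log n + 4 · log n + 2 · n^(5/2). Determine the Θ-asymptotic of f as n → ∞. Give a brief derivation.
f(n) ∈ Θ(n^4 · log n)

Compare the terms by growth order. For large n, n^a · (log n)^b dominates n^a' · (log n)^b' iff a > a', or (a = a' and b > b'). Ranking the 5 terms shows the dominant one is 9 · n^4 · log n. Hence f(n) ∈ Θ(n^4 · log n).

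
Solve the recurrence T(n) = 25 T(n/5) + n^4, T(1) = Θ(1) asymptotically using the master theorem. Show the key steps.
T(n) = Θ(n^4)

log_5 25 ≈ 2.000. f(n) = n^4 dominates n^(log_5 25) since 4 > 2.000, and the regularity condition a·f(n/b) = 25·(n/5)^4 = (25/625)·n^4 ≤ c·f(n) holds with c = 25/625 ≈ 0.04 < 1. So this is Case 3: T(n) = Θ(f(n)) = Θ(n^4).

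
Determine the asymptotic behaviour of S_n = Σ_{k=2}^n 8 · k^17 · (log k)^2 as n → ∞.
S_n ~ 4 · n^18 · (log n)^2 / 9

By integral comparison, S_n = ∫_1^n 8 · x^17 · (log x)^2 dx + O(n^17 · (log n)^2). For the integral, the leading term of ∫_1^n x^17 (log x)^2 dx is n^18/18 · (log n)^2 (by repeated integration by parts; each step lowers the log-exponent and produces a relatively O(1/log n) correction). Hence S_n ~ 4 · n^18 · (log n)^2 / 9.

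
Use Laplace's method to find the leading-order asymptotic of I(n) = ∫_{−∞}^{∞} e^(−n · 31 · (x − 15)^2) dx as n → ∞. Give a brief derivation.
I(n) = sqrt(π/(31n))

Here φ(x) = 31 · (x − 15)^2 has its unique minimum at x* = 15 with φ(x*) = 0 and φ''(x*) = 62. Laplace's method gives
  I(n) ~ e^(−n φ(x*)) · sqrt(2π / (n · φ''(x*))) = sqrt(2π / (62n)) = sqrt(π/(31n)).
This is exact: substituting u = (x − 15)·sqrt(31n) gives I(n) = (1/sqrt(31n)) ∫_{−∞}^{∞} e^(−u^2) du = sqrt(π/(31n)).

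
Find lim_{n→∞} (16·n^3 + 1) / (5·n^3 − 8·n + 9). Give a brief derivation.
lim = 16/5

For large n the leading n^3 terms dominate both numerator and denominator. Dividing top and bottom by n^3, every other term tends to 0, leaving 16/5.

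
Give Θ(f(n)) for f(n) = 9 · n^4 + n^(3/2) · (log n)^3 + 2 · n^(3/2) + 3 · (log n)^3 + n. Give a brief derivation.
f(n) ∈ Θ(n^4)

Compare the terms by growth order. For large n, n^a · (log n)^b dominates n^a' · (log n)^b' iff a > a', or (a = a' and b > b'). Ranking the 5 terms shows the dominant one is 9 · n^4. Hence f(n) ∈ Θ(n^4).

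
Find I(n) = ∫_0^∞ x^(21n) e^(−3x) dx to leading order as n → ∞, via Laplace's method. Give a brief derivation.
I(n) ~ (sqrt(2π·21n) / 3) · (21n/(3e))^(21n)

Write the integrand as exp(21n ln x − 3x) and set f(x) = 21n ln x − 3x. Then f'(x) = 21n/x − 3 = 0 at x* = 21n/3, and f''(x*) = −21n/x*^2 = −3^2/(21n). Laplace's method (interior maximum) gives
  I(n) ~ e^(f(x*)) · sqrt(2π / |f''(x*)|)
        = exp(21n ln(21n/3) − 21n) · sqrt(2π · 21n / 3^2)
        = (21n/3)^(21n) e^(−21n) · sqrt(2π·21n) / 3
        = (sqrt(2π·21n) / 3) · (21n/(3e))^(21n).
This matches Γ(21n+1)/3^(21n+1) with Stirling applied to Γ.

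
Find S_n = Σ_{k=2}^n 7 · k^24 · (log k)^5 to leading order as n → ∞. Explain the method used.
S_n ~ 7 · n^25 · (log n)^5 / 25

By integral comparison, S_n = ∫_1^n 7 · x^24 · (log x)^5 dx + O(n^24 · (log n)^5). For the integral, the leading term of ∫_1^n x^24 (log x)^5 dx is n^25/25 · (log n)^5 (by repeated integration by parts; each step lowers the log-exponent and produces a relatively O(1/log n) correction). Hence S_n ~ 7 · n^25 · (log n)^5 / 25.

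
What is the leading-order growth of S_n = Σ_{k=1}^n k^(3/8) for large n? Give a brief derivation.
S_n ~ (8/11) · n^(11/8)

Integral comparison: Σ_{k=1}^n k^(3/8) = ∫_0^n x^(3/8) dx + O(n^(3/8)). The integral is n^(1 + 3/8) / (1 + 3/8) = n^((3+8)/8) / ((3+8)/8) = (8/11) · n^(11/8).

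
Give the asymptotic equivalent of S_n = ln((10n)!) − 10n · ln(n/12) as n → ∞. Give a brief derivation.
S_n ~ 10n · (ln 120 − 1) + O(ln n)

Stirling: ln((10n)!) = 10n ln(10n) − 10n + O(ln n).
  S_n = 10n ln(10n) − 10n − 10n ln(n/12) + O(ln n)
      = 10n ln(10n) − 10n ln n + 10n ln 12 − 10n + O(ln n)
      = 10n ln 10 + 10n ln 12 − 10n + O(ln n)
      = 10n (ln 120 − 1) + O(ln n).
Numerically ln(120) − 1 ≈ 3.7875.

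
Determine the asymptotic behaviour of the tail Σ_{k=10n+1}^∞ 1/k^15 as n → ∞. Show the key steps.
Σ_{k>10n} 1/k^15 ~ 1/(14 · (10n)^14)

Compare to the integral: ∫_{10n}^∞ x^(−15) dx = [−x^(−14)/14]_{10n}^∞ = 1/((15−1)·(10n)^14). Euler-Maclaurin then gives
  Σ_{k>10n} 1/k^15 = ∫_{10n}^∞ dx/x^15 − 1/(2·(10n)^15) + O(1/(10n)^16).
(Equivalently this is ζ(15) − Σ_{k≤10n} 1/k^15.)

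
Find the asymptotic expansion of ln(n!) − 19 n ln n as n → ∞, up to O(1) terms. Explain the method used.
ln(n!) − 19 n ln n = −18 n ln n − n + (1/2) ln(2π n) + O(1/n)

Stirling: ln((n)!) = n ln(n) − n + (1/2) ln(2π·n) + O(1/n).
Here n ln(n) = n ln n.
Subtract 19n ln n: leading term is (1 − 19) n ln n = −18 n ln n. The next term is −n. Then the (1/2) ln(2π·n) correction.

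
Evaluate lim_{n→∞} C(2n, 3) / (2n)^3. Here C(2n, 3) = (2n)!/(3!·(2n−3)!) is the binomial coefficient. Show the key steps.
lim = 1/3! = 1/6

With N = 2n → ∞: C(N, 3) / N^3 = [N(N−1)…(N−2)] / (3! · N^3) = (1/3!) · 1 · (1 − 1/(2n)) · (1 − 2/(2n)). Each factor → 1 as N → ∞, so the limit is 1/3! = 1/6.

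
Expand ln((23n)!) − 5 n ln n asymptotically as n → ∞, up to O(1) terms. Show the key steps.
ln((23n)!) − 5 n ln n = 18 n ln n + 23(ln 23 − 1) n + (1/2) ln(2π·23n) + O(1/n)

Stirling: ln((23n)!) = 23n ln(23n) − 23n + (1/2) ln(2π·23n) + O(1/n).
Expand 23n ln(23n) = 23n (ln n + ln 23) = 23n ln n + 23n ln 23.
Subtract 5n ln n: leading term is (23 − 5) n ln n = 18 n ln n. The next term is 23n ln 23 − 23n = 23(ln 23 − 1) n. Then the (1/2) ln(2π·23n) correction.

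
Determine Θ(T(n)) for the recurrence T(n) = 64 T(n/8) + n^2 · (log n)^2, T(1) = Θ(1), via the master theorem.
T(n) = Θ(n^2 · (log n)^3)

Here log_8 64 = 2 and f(n) = n^2 · (log n)^2 = Θ(n^(log_8 64) · (log n)^2). This is the extended Case 2 of the master theorem (f matches the critical exponent up to log factors), giving T(n) = Θ(n^(log_8 64) · (log n)^(2+1)) = Θ(n^2 · (log n)^3).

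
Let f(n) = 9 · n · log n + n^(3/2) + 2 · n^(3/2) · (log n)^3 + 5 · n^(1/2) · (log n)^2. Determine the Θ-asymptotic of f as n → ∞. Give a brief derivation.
f(n) ∈ Θ(n^(3/2) · (log n)^3)

Compare the terms by growth order. For large n, n^a · (log n)^b dominates n^a' · (log n)^b' iff a > a', or (a = a' and b > b'). Ranking the 4 terms shows the dominant one is 2 · n^(3/2) · (log n)^3. Hence f(n) ∈ Θ(n^(3/2) · (log n)^3).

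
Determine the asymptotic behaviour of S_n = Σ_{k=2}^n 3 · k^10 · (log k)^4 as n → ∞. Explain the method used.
S_n ~ 3 · n^11 · (log n)^4 / 11

By integral comparison, S_n = ∫_1^n 3 · x^10 · (log x)^4 dx + O(n^10 · (log n)^4). For the integral, the leading term of ∫_1^n x^10 (log x)^4 dx is n^11/11 · (log n)^4 (by repeated integration by parts; each step lowers the log-exponent and produces a relatively O(1/log n) correction). Hence S_n ~ 3 · n^11 · (log n)^4 / 11.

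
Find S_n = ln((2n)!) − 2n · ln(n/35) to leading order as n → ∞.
S_n ~ 2n · (ln 70 − 1) + O(ln n)

Stirling: ln((2n)!) = 2n ln(2n) − 2n + O(ln n).
  S_n = 2n ln(2n) − 2n − 2n ln(n/35) + O(ln n)
      = 2n ln(2n) − 2n ln n + 2n ln 35 − 2n + O(ln n)
      = 2n ln 2 + 2n ln 35 − 2n + O(ln n)
      = 2n (ln 70 − 1) + O(ln n).
Numerically ln(70) − 1 ≈ 3.2485.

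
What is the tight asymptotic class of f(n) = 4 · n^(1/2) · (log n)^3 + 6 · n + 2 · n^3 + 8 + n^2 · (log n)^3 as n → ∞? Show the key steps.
f(n) ∈ Θ(n^3)

Compare the terms by growth order. For large n, n^a · (log n)^b dominates n^a' · (log n)^b' iff a > a', or (a = a' and b > b'). Ranking the 5 terms shows the dominant one is 2 · n^3. Hence f(n) ∈ Θ(n^3).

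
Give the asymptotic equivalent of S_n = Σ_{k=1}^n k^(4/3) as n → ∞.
S_n ~ (3/7) · n^(7/3)

Integral comparison: Σ_{k=1}^n k^(4/3) = ∫_0^n x^(4/3) dx + O(n^(4/3)). The integral is n^(1 + 4/3) / (1 + 4/3) = n^((4+3)/3) / ((4+3)/3) = (3/7) · n^(7/3).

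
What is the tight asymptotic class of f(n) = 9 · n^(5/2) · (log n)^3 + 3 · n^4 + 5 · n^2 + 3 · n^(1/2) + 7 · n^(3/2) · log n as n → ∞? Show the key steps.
f(n) ∈ Θ(n^4)

Compare the terms by growth order. For large n, n^a · (log n)^b dominates n^a' · (log n)^b' iff a > a', or (a = a' and b > b'). Ranking the 5 terms shows the dominant one is 3 · n^4. Hence f(n) ∈ Θ(n^4).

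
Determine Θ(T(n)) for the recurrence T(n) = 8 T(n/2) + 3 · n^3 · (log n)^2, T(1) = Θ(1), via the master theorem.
T(n) = Θ(n^3 · (log n)^3)

Here log_2 8 = 3 and f(n) = 3 · n^3 · (log n)^2 = Θ(n^(log_2 8) · (log n)^2). This is the extended Case 2 of the master theorem (f matches the critical exponent up to log factors), giving T(n) = Θ(n^(log_2 8) · (log n)^(2+1)) = Θ(n^3 · (log n)^3).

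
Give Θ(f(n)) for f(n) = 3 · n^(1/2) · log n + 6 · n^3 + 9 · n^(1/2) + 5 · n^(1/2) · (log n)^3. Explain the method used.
f(n) ∈ Θ(n^3)

Compare the terms by growth order. For large n, n^a · (log n)^b dominates n^a' · (log n)^b' iff a > a', or (a = a' and b > b'). Ranking the 4 terms shows the dominant one is 6 · n^3. Hence f(n) ∈ Θ(n^3).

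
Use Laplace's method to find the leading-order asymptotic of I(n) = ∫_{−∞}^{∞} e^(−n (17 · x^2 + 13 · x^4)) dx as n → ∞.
I(n) ~ sqrt(π/(17n))

φ(x) = 17 · x^2 + 13 · x^4 has its unique global minimum at x* = 0 (since φ'(x) = 34x + 52x^3 = 0 only at x = 0 for real x with both coefficients positive, and φ → ∞ as |x| → ∞). At x* = 0, φ(0) = 0 and φ''(0) = 34. Laplace's method then gives
  I(n) ~ sqrt(2π / (n · φ''(0))) · e^(−n φ(0)) = sqrt(2π / (34n)) = sqrt(π/(17n)).
The 13 · x^4 term contributes only at subleading order (an O(1/n) relative correction).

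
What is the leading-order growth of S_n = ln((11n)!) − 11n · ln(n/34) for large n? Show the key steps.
S_n ~ 11n · (ln 374 − 1) + O(ln n)

Stirling: ln((11n)!) = 11n ln(11n) − 11n + O(ln n).
  S_n = 11n ln(11n) − 11n − 11n ln(n/34) + O(ln n)
      = 11n ln(11n) − 11n ln n + 11n ln 34 − 11n + O(ln n)
      = 11n ln 11 + 11n ln 34 − 11n + O(ln n)
      = 11n (ln 374 − 1) + O(ln n).
Numerically ln(374) − 1 ≈ 4.9243.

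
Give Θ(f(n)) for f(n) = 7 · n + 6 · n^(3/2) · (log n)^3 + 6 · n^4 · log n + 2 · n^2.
f(n) ∈ Θ(n^4 · log n)

Compare the terms by growth order. For large n, n^a · (log n)^b dominates n^a' · (log n)^b' iff a > a', or (a = a' and b > b'). Ranking the 4 terms shows the dominant one is 6 · n^4 · log n. Hence f(n) ∈ Θ(n^4 · log n).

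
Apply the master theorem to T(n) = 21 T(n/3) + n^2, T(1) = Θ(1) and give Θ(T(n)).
T(n) = Θ(n^(log_3 21))

Master theorem: compare f(n) = n^2 to n^(log_3 21) where log_3 21 ≈ 2.771. Since 2 < log_3 21, we have f(n) = O(n^(log_3 21 − ε)) for some ε > 0 — Case 1. Hence T(n) = Θ(n^(log_3 21)).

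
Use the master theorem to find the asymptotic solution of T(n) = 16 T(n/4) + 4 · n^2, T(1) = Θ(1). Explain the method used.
T(n) = Θ(n^2 log n)

log_4 16 = 2, and f(n) = 4 · n^2 = Θ(n^(log_4 16)). This is Case 2 of the master theorem: T(n) = Θ(f(n) · log n) = Θ(n^2 log n).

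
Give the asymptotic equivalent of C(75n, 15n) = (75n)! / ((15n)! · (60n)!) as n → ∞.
C(75n, 15n) ~ (3125/256)^(15n) · sqrt(5/(8π·15n))

Write N = 15n. Apply Stirling to each factorial:
  (5N)! ~ sqrt(2π·5N) · (5N/e)^(5N),
  N! ~ sqrt(2π N) · (N/e)^N,
  (4N)! ~ sqrt(2π·4N) · (4N/e)^(4N).
The exponential factors combine to (5N)^(5N) / (N^N · (4N)^(4N)) = 5^(5N)/4^(4N) = (5^5/4^4)^N = (3125/256)^N.
The square-root prefactors combine to sqrt(2π·5N) / (sqrt(2π N)·sqrt(2π·4N)) = sqrt(5 / (2π·4·N)) = sqrt(5/(8π·15n)).
Substituting N = 15n: C(75n, 15n) ~ (3125/256)^(15n) · sqrt(5/(8π·15n)).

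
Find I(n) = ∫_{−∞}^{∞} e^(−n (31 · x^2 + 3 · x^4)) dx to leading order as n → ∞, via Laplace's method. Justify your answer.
I(n) ~ sqrt(π/(31n))

φ(x) = 31 · x^2 + 3 · x^4 has its unique global minimum at x* = 0 (since φ'(x) = 62x + 12x^3 = 0 only at x = 0 for real x with both coefficients positive, and φ → ∞ as |x| → ∞). At x* = 0, φ(0) = 0 and φ''(0) = 62. Laplace's method then gives
  I(n) ~ sqrt(2π / (n · φ''(0))) · e^(−n φ(0)) = sqrt(2π / (62n)) = sqrt(π/(31n)).
The 3 · x^4 term contributes only at subleading order (an O(1/n) relative correction).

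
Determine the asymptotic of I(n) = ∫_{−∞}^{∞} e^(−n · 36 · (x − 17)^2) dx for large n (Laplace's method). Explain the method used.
I(n) = sqrt(π/(36n))

Here φ(x) = 36 · (x − 17)^2 has its unique minimum at x* = 17 with φ(x*) = 0 and φ''(x*) = 72. Laplace's method gives
  I(n) ~ e^(−n φ(x*)) · sqrt(2π / (n · φ''(x*))) = sqrt(2π / (72n)) = sqrt(π/(36n)).
This is exact: substituting u = (x − 17)·sqrt(36n) gives I(n) = (1/sqrt(36n)) ∫_{−∞}^{∞} e^(−u^2) du = sqrt(π/(36n)).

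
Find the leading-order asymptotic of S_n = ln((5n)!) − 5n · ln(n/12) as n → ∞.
S_n ~ 5n · (ln 60 − 1) + O(ln n)

Stirling: ln((5n)!) = 5n ln(5n) − 5n + O(ln n).
  S_n = 5n ln(5n) − 5n − 5n ln(n/12) + O(ln n)
      = 5n ln(5n) − 5n ln n + 5n ln 12 − 5n + O(ln n)
      = 5n ln 5 + 5n ln 12 − 5n + O(ln n)
      = 5n (ln 60 − 1) + O(ln n).
Numerically ln(60) − 1 ≈ 3.0943.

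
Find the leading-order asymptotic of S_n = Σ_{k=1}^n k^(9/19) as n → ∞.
S_n ~ (19/28) · n^(28/19)

Integral comparison: Σ_{k=1}^n k^(9/19) = ∫_0^n x^(9/19) dx + O(n^(9/19)). The integral is n^(1 + 9/19) / (1 + 9/19) = n^((9+19)/19) / ((9+19)/19) = (19/28) · n^(28/19).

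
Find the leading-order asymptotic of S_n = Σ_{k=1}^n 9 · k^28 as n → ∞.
S_n ~ 9 · n^29 / 29

By integral comparison (Euler-Maclaurin), Σ_{k=1}^n 9 · k^28 = 9 · ∫_0^n x^28 dx + O(n^28) = 9 · n^29/29 + O(n^28). (Equivalently, Faulhaber's formula gives the same leading term.)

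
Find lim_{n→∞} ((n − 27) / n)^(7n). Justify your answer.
lim = e^(−189)

Rewrite as (1 − 27/n)^(7n). By the standard limit (1 + x/n)^n → e^x, we have (1 − 27/n)^n → e^(−27), and raising to the 7th power gives e^(−189).
More precisely, ln[(1 − 27/n)^(7n)] = 7n · ln(1 − 27/n) = 7n · (-27/n + O(1/n^2)) = -189 + O(1/n) → -189.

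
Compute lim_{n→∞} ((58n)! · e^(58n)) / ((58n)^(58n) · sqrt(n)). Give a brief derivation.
lim = sqrt(2π·58)

Stirling: (58n)! ~ sqrt(2π·58n) · (58n/e)^(58n). Hence
  (58n)! · e^(58n) / (58n)^(58n) ~ sqrt(2π·58n).
Dividing by sqrt(n): sqrt(2π·58n) / sqrt(n) = sqrt(2π·58) · n^((1−1)/2), so the limit is sqrt(2π·58).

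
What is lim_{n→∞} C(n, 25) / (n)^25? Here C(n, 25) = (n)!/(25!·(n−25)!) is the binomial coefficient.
lim = 1/25! = 1/15511210043330985984000000

With N = n → ∞: C(N, 25) / N^25 = [N(N−1)…(N−24)] / (25! · N^25) = (1/25!) · 1 · (1 − 1/n) · … · (1 − 24/n). Each factor → 1 as N → ∞, so the limit is 1/25! = 1/15511210043330985984000000.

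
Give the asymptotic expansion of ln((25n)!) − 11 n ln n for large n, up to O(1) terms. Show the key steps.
ln((25n)!) − 11 n ln n = 14 n ln n + 25(ln 25 − 1) n + (1/2) ln(2π·25n) + O(1/n)

Stirling: ln((25n)!) = 25n ln(25n) − 25n + (1/2) ln(2π·25n) + O(1/n).
Expand 25n ln(25n) = 25n (ln n + ln 25) = 25n ln n + 25n ln 25.
Subtract 11n ln n: leading term is (25 − 11) n ln n = 14 n ln n. The next term is 25n ln 25 − 25n = 25(ln 25 − 1) n. Then the (1/2) ln(2π·25n) correction.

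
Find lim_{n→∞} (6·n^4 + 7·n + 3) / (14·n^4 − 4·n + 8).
lim = 6/14 = 3/7

For large n the leading n^4 terms dominate both numerator and denominator. Dividing top and bottom by n^4, every other term tends to 0, leaving 6/14 = 3/7.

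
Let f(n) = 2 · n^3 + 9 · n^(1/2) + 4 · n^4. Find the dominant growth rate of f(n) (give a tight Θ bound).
f(n) ∈ Θ(n^4)

Compare the terms by growth order. For large n, n^a · (log n)^b dominates n^a' · (log n)^b' iff a > a', or (a = a' and b > b'). Ranking the 3 terms shows the dominant one is 4 · n^4. Hence f(n) ∈ Θ(n^4).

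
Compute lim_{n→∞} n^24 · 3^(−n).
lim = 0

Exponentials with base > 1 dominate every fixed polynomial: for any fixed c, n^c / 3^n → 0 as n → ∞ (e.g. by the ratio test, or by writing 3^n = e^(n ln 3) and noting e^(n ln 3) / n^c → ∞). Hence n^24 · 3^(−n) = n^24 / 3^n → 0.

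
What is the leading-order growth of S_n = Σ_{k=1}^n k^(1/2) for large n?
S_n ~ (2/3) · n^(3/2)

Integral comparison: Σ_{k=1}^n k^(1/2) = ∫_0^n x^(1/2) dx + O(n^(1/2)). The integral is n^(1 + 1/2) / (1 + 1/2) = n^((1+2)/2) / ((1+2)/2) = (2/3) · n^(3/2).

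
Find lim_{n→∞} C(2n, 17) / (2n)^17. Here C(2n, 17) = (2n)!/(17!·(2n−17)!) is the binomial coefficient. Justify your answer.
lim = 1/17! = 1/355687428096000

With N = 2n → ∞: C(N, 17) / N^17 = [N(N−1)…(N−16)] / (17! · N^17) = (1/17!) · 1 · (1 − 1/(2n)) · … · (1 − 16/(2n)). Each factor → 1 as N → ∞, so the limit is 1/17! = 1/355687428096000.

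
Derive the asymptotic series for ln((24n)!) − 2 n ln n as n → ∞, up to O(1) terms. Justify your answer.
ln((24n)!) − 2 n ln n = 22 n ln n + 24(ln 24 − 1) n + (1/2) ln(2π·24n) + O(1/n)

Stirling: ln((24n)!) = 24n ln(24n) − 24n + (1/2) ln(2π·24n) + O(1/n).
Expand 24n ln(24n) = 24n (ln n + ln 24) = 24n ln n + 24n ln 24.
Subtract 2n ln n: leading term is (24 − 2) n ln n = 22 n ln n. The next term is 24n ln 24 − 24n = 24(ln 24 − 1) n. Then the (1/2) ln(2π·24n) correction.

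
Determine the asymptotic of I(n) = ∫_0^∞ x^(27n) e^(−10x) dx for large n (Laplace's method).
I(n) ~ (sqrt(2π·27n) / 10) · (27n/(10e))^(27n)

Write the integrand as exp(27n ln x − 10x) and set f(x) = 27n ln x − 10x. Then f'(x) = 27n/x − 10 = 0 at x* = 27n/10, and f''(x*) = −27n/x*^2 = −10^2/(27n). Laplace's method (interior maximum) gives
  I(n) ~ e^(f(x*)) · sqrt(2π / |f''(x*)|)
        = exp(27n ln(27n/10) − 27n) · sqrt(2π · 27n / 10^2)
        = (27n/10)^(27n) e^(−27n) · sqrt(2π·27n) / 10
        = (sqrt(2π·27n) / 10) · (27n/(10e))^(27n).
This matches Γ(27n+1)/10^(27n+1) with Stirling applied to Γ.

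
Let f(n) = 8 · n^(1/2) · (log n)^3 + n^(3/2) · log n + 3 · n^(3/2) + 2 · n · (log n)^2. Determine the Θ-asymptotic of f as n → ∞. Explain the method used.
f(n) ∈ Θ(n^(3/2) · log n)

Compare the terms by growth order. For large n, n^a · (log n)^b dominates n^a' · (log n)^b' iff a > a', or (a = a' and b > b'). Ranking the 4 terms shows the dominant one is n^(3/2) · log n. Hence f(n) ∈ Θ(n^(3/2) · log n).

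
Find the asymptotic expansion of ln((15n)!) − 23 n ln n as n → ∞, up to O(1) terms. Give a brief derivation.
ln((15n)!) − 23 n ln n = −8 n ln n + 15(ln 15 − 1) n + (1/2) ln(2π·15n) + O(1/n)

Stirling: ln((15n)!) = 15n ln(15n) − 15n + (1/2) ln(2π·15n) + O(1/n).
Expand 15n ln(15n) = 15n (ln n + ln 15) = 15n ln n + 15n ln 15.
Subtract 23n ln n: leading term is (15 − 23) n ln n = −8 n ln n. The next term is 15n ln 15 − 15n = 15(ln 15 − 1) n. Then the (1/2) ln(2π·15n) correction.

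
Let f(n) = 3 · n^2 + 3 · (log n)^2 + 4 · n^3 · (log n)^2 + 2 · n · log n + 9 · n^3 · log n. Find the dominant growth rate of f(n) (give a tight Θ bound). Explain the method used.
f(n) ∈ Θ(n^3 · (log n)^2)

Compare the terms by growth order. For large n, n^a · (log n)^b dominates n^a' · (log n)^b' iff a > a', or (a = a' and b > b'). Ranking the 5 terms shows the dominant one is 4 · n^3 · (log n)^2. Hence f(n) ∈ Θ(n^3 · (log n)^2).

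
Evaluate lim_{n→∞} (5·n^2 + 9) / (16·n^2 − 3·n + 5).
lim = 5/16

For large n the leading n^2 terms dominate both numerator and denominator. Dividing top and bottom by n^2, every other term tends to 0, leaving 5/16.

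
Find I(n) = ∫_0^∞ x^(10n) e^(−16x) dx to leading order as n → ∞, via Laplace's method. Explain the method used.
I(n) ~ (sqrt(2π·10n) / 16) · (10n/(16e))^(10n)

Write the integrand as exp(10n ln x − 16x) and set f(x) = 10n ln x − 16x. Then f'(x) = 10n/x − 16 = 0 at x* = 10n/16, and f''(x*) = −10n/x*^2 = −16^2/(10n). Laplace's method (interior maximum) gives
  I(n) ~ e^(f(x*)) · sqrt(2π / |f''(x*)|)
        = exp(10n ln(10n/16) − 10n) · sqrt(2π · 10n / 16^2)
        = (10n/16)^(10n) e^(−10n) · sqrt(2π·10n) / 16
        = (sqrt(2π·10n) / 16) · (10n/(16e))^(10n).
This matches Γ(10n+1)/16^(10n+1) with Stirling applied to Γ.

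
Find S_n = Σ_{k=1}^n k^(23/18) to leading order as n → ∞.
S_n ~ (18/41) · n^(41/18)

Integral comparison: Σ_{k=1}^n k^(23/18) = ∫_0^n x^(23/18) dx + O(n^(23/18)). The integral is n^(1 + 23/18) / (1 + 23/18) = n^((23+18)/18) / ((23+18)/18) = (18/41) · n^(41/18).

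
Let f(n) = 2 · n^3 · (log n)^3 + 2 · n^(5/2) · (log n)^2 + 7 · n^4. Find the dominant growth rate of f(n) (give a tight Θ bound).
f(n) ∈ Θ(n^4)

Compare the terms by growth order. For large n, n^a · (log n)^b dominates n^a' · (log n)^b' iff a > a', or (a = a' and b > b'). Ranking the 3 terms shows the dominant one is 7 · n^4. Hence f(n) ∈ Θ(n^4).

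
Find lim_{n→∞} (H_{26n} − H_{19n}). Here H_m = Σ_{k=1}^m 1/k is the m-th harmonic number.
lim = ln(26/19)

Euler-Maclaurin gives H_m = ln m + γ + 1/(2m) + O(1/m^2). The γ and O(1/m) terms cancel in the difference:
  H_{26n} − H_{19n} = ln(26n) − ln(19n) + O(1/n) = ln(26/19) + O(1/n).
Hence the limit is ln(26/19).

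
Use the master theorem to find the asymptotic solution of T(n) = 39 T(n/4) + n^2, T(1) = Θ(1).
T(n) = Θ(n^(log_4 39))

Master theorem: compare f(n) = n^2 to n^(log_4 39) where log_4 39 ≈ 2.643. Since 2 < log_4 39, we have f(n) = O(n^(log_4 39 − ε)) for some ε > 0 — Case 1. Hence T(n) = Θ(n^(log_4 39)).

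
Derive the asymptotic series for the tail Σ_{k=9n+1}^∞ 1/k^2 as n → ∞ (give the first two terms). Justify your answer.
Σ_{k>9n} 1/k^2 = 1/(1 · (9n)) − 1/(2 · (9n)^2) + O(1/(9n)^3)

Compare to the integral: ∫_{9n}^∞ x^(−2) dx = [−x^(−1)/1]_{9n}^∞ = 1/((2−1)·(9n)). The Euler-Maclaurin correction adds −f(9n)/2 = −1/(2·(9n)^2). Euler-Maclaurin then gives
  Σ_{k>9n} 1/k^2 = ∫_{9n}^∞ dx/x^2 − 1/(2·(9n)^2) + O(1/(9n)^3).
(Equivalently this is ζ(2) − Σ_{k≤9n} 1/k^2.)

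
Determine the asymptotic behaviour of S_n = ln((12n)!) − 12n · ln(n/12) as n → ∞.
S_n ~ 12n · (ln 144 − 1) + O(ln n)

Stirling: ln((12n)!) = 12n ln(12n) − 12n + O(ln n).
  S_n = 12n ln(12n) − 12n − 12n ln(n/12) + O(ln n)
      = 12n ln(12n) − 12n ln n + 12n ln 12 − 12n + O(ln n)
      = 12n ln 12 + 12n ln 12 − 12n + O(ln n)
      = 12n (ln 144 − 1) + O(ln n).
Numerically ln(144) − 1 ≈ 3.9698.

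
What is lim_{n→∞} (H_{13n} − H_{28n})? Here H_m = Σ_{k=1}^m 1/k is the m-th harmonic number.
lim = ln(13/28)

Euler-Maclaurin gives H_m = ln m + γ + 1/(2m) + O(1/m^2). The γ and O(1/m) terms cancel in the difference:
  H_{13n} − H_{28n} = ln(13n) − ln(28n) + O(1/n) = ln(13/28) + O(1/n).
Hence the limit is ln(13/28).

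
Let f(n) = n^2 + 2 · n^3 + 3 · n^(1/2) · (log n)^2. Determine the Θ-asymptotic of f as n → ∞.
f(n) ∈ Θ(n^3)

Compare the terms by growth order. For large n, n^a · (log n)^b dominates n^a' · (log n)^b' iff a > a', or (a = a' and b > b'). Ranking the 3 terms shows the dominant one is 2 · n^3. Hence f(n) ∈ Θ(n^3).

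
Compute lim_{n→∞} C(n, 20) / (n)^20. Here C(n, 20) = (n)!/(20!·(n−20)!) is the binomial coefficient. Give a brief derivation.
lim = 1/20! = 1/2432902008176640000

With N = n → ∞: C(N, 20) / N^20 = [N(N−1)…(N−19)] / (20! · N^20) = (1/20!) · 1 · (1 − 1/n) · … · (1 − 19/n). Each factor → 1 as N → ∞, so the limit is 1/20! = 1/2432902008176640000.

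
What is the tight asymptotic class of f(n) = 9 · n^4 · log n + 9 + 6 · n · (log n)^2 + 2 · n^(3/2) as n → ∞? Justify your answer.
f(n) ∈ Θ(n^4 · log n)

Compare the terms by growth order. For large n, n^a · (log n)^b dominates n^a' · (log n)^b' iff a > a', or (a = a' and b > b'). Ranking the 4 terms shows the dominant one is 9 · n^4 · log n. Hence f(n) ∈ Θ(n^4 · log n).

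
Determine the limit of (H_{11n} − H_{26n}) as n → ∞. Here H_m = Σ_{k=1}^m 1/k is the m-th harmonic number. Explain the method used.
lim = ln(11/26)

Euler-Maclaurin gives H_m = ln m + γ + 1/(2m) + O(1/m^2). The γ and O(1/m) terms cancel in the difference:
  H_{11n} − H_{26n} = ln(11n) − ln(26n) + O(1/n) = ln(11/26) + O(1/n).
Hence the limit is ln(11/26).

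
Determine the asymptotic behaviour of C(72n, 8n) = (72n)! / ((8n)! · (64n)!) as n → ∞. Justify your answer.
C(72n, 8n) ~ (387420489/16777216)^(8n) · sqrt(9/(16π·8n))

Write N = 8n. Apply Stirling to each factorial:
  (9N)! ~ sqrt(2π·9N) · (9N/e)^(9N),
  N! ~ sqrt(2π N) · (N/e)^N,
  (8N)! ~ sqrt(2π·8N) · (8N/e)^(8N).
The exponential factors combine to (9N)^(9N) / (N^N · (8N)^(8N)) = 9^(9N)/8^(8N) = (9^9/8^8)^N = (387420489/16777216)^N.
The square-root prefactors combine to sqrt(2π·9N) / (sqrt(2π N)·sqrt(2π·8N)) = sqrt(9 / (2π·8·N)) = sqrt(9/(16π·8n)).
Substituting N = 8n: C(72n, 8n) ~ (387420489/16777216)^(8n) · sqrt(9/(16π·8n)).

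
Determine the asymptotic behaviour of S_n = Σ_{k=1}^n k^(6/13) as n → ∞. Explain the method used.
S_n ~ (13/19) · n^(19/13)

Integral comparison: Σ_{k=1}^n k^(6/13) = ∫_0^n x^(6/13) dx + O(n^(6/13)). The integral is n^(1 + 6/13) / (1 + 6/13) = n^((6+13)/13) / ((6+13)/13) = (13/19) · n^(19/13).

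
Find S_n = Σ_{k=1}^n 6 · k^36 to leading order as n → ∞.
S_n ~ 6 · n^37 / 37

By integral comparison (Euler-Maclaurin), Σ_{k=1}^n 6 · k^36 = 6 · ∫_0^n x^36 dx + O(n^36) = 6 · n^37/37 + O(n^36). (Equivalently, Faulhaber's formula gives the same leading term.)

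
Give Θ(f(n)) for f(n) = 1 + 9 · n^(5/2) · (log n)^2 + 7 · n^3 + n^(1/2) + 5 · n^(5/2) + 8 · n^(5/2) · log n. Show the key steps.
f(n) ∈ Θ(n^3)

Compare the terms by growth order. For large n, n^a · (log n)^b dominates n^a' · (log n)^b' iff a > a', or (a = a' and b > b'). Ranking the 6 terms shows the dominant one is 7 · n^3. Hence f(n) ∈ Θ(n^3).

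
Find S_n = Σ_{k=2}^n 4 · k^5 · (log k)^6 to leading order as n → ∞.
S_n ~ 2 · n^6 · (log n)^6 / 3

By integral comparison, S_n = ∫_1^n 4 · x^5 · (log x)^6 dx + O(n^5 · (log n)^6). For the integral, the leading term of ∫_1^n x^5 (log x)^6 dx is n^6/6 · (log n)^6 (by repeated integration by parts; each step lowers the log-exponent and produces a relatively O(1/log n) correction). Hence S_n ~ 2 · n^6 · (log n)^6 / 3.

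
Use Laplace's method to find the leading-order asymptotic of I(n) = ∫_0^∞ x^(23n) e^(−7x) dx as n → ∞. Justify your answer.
I(n) ~ (sqrt(2π·23n) / 7) · (23n/(7e))^(23n)

Write the integrand as exp(23n ln x − 7x) and set f(x) = 23n ln x − 7x. Then f'(x) = 23n/x − 7 = 0 at x* = 23n/7, and f''(x*) = −23n/x*^2 = −7^2/(23n). Laplace's method (interior maximum) gives
  I(n) ~ e^(f(x*)) · sqrt(2π / |f''(x*)|)
        = exp(23n ln(23n/7) − 23n) · sqrt(2π · 23n / 7^2)
        = (23n/7)^(23n) e^(−23n) · sqrt(2π·23n) / 7
        = (sqrt(2π·23n) / 7) · (23n/(7e))^(23n).
This matches Γ(23n+1)/7^(23n+1) with Stirling applied to Γ.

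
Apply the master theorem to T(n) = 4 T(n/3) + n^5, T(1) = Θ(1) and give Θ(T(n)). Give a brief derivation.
T(n) = Θ(n^5)

log_3 4 ≈ 1.262. f(n) = n^5 dominates n^(log_3 4) since 5 > 1.262, and the regularity condition a·f(n/b) = 4·(n/3)^5 = (4/243)·n^5 ≤ c·f(n) holds with c = 4/243 ≈ 0.0165 < 1. So this is Case 3: T(n) = Θ(f(n)) = Θ(n^5).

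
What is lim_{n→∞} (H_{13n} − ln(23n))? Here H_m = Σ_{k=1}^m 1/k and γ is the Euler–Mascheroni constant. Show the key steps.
lim = ln(13/23) + γ

By Euler-Maclaurin, H_m = ln m + γ + O(1/m). So
  H_{13n} − ln(23n) = ln(13n) + γ − ln(23n) + O(1/n)
                       = ln(13/23) + γ + O(1/n).
Hence the limit is ln(13/23) + γ.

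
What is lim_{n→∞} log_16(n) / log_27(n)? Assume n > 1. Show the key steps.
lim = ln(27) / ln(16) = log_16(27)

Change of base: log_16(n) = ln n / ln 16 and log_27(n) = ln n / ln 27. The ratio is (ln n / ln 16) · (ln 27 / ln n) = ln 27 / ln 16, a constant independent of n. So the limit is ln 27 / ln 16 = log_16(27).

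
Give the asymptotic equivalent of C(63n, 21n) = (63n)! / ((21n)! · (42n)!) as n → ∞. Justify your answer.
C(63n, 21n) ~ (27/4)^(21n) · sqrt(3/(4π·21n))

Write N = 21n. Apply Stirling to each factorial:
  (3N)! ~ sqrt(2π·3N) · (3N/e)^(3N),
  N! ~ sqrt(2π N) · (N/e)^N,
  (2N)! ~ sqrt(2π·2N) · (2N/e)^(2N).
The exponential factors combine to (3N)^(3N) / (N^N · (2N)^(2N)) = 3^(3N)/2^(2N) = (3^3/2^2)^N = (27/4)^N.
The square-root prefactors combine to sqrt(2π·3N) / (sqrt(2π N)·sqrt(2π·2N)) = sqrt(3 / (2π·2·N)) = sqrt(3/(4π·21n)).
Substituting N = 21n: C(63n, 21n) ~ (27/4)^(21n) · sqrt(3/(4π·21n)).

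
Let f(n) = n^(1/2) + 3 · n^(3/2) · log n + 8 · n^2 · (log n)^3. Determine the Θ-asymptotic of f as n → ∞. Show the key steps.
f(n) ∈ Θ(n^2 · (log n)^3)

Compare the terms by growth order. For large n, n^a · (log n)^b dominates n^a' · (log n)^b' iff a > a', or (a = a' and b > b'). Ranking the 3 terms shows the dominant one is 8 · n^2 · (log n)^3. Hence f(n) ∈ Θ(n^2 · (log n)^3).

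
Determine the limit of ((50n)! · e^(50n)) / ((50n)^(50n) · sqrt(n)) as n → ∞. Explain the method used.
lim = sqrt(2π·50)

Stirling: (50n)! ~ sqrt(2π·50n) · (50n/e)^(50n). Hence
  (50n)! · e^(50n) / (50n)^(50n) ~ sqrt(2π·50n).
Dividing by sqrt(n): sqrt(2π·50n) / sqrt(n) = sqrt(2π·50) · n^((1−1)/2), so the limit is sqrt(2π·50).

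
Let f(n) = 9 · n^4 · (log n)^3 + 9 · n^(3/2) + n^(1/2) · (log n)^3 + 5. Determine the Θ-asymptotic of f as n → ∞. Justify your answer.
f(n) ∈ Θ(n^4 · (log n)^3)

Compare the terms by growth order. For large n, n^a · (log n)^b dominates n^a' · (log n)^b' iff a > a', or (a = a' and b > b'). Ranking the 4 terms shows the dominant one is 9 · n^4 · (log n)^3. Hence f(n) ∈ Θ(n^4 · (log n)^3).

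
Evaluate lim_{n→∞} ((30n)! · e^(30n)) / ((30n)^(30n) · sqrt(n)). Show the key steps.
lim = sqrt(2π·30)

Stirling: (30n)! ~ sqrt(2π·30n) · (30n/e)^(30n). Hence
  (30n)! · e^(30n) / (30n)^(30n) ~ sqrt(2π·30n).
Dividing by sqrt(n): sqrt(2π·30n) / sqrt(n) = sqrt(2π·30) · n^((1−1)/2), so the limit is sqrt(2π·30).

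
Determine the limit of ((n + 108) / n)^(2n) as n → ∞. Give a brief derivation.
lim = e^216

Rewrite as (1 + 108/n)^(2n). By the standard limit (1 + x/n)^n → e^x, we have (1 + 108/n)^n → e^108, and raising to the 2nd power gives e^216.
More precisely, ln[(1 + 108/n)^(2n)] = 2n · ln(1 + 108/n) = 2n · (108/n + O(1/n^2)) = 216 + O(1/n) → 216.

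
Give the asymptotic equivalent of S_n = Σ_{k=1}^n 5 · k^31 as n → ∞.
S_n ~ 5 · n^32 / 32

By integral comparison (Euler-Maclaurin), Σ_{k=1}^n 5 · k^31 = 5 · ∫_0^n x^31 dx + O(n^31) = 5 · n^32/32 + O(n^31). (Equivalently, Faulhaber's formula gives the same leading term.)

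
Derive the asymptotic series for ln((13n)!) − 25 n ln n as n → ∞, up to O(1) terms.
ln((13n)!) − 25 n ln n = −12 n ln n + 13(ln 13 − 1) n + (1/2) ln(2π·13n) + O(1/n)

Stirling: ln((13n)!) = 13n ln(13n) − 13n + (1/2) ln(2π·13n) + O(1/n).
Expand 13n ln(13n) = 13n (ln n + ln 13) = 13n ln n + 13n ln 13.
Subtract 25n ln n: leading term is (13 − 25) n ln n = −12 n ln n. The next term is 13n ln 13 − 13n = 13(ln 13 − 1) n. Then the (1/2) ln(2π·13n) correction.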